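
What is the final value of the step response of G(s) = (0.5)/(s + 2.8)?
FVT: lim_{t→∞} y(t) = lim_{s→0} s*Y(s) where Y(s) = G(s)/s.
= lim_{s→0} G(s) = G(0) = num(0)/den(0) = 0.5/2.8 = 0.1786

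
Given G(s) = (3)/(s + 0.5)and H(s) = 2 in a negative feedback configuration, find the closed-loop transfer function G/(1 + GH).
Closed-loop T = G/(1+GH).
Numerator: G_num * H_den = 3.
Denominator: G_den * H_den + G_num * H_num = (s + 0.5) + (6) = s + 6.5.
T(s) = (3)/(s + 6.5)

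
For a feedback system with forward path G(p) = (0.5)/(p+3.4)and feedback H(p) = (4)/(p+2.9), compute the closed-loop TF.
Closed-loop T = G/(1+GH).
Numerator: G_num * H_den = 0.5*p + 1.45.
Denominator: G_den * H_den + G_num * H_num = (p^2 + 6.3*p + 9.86) + (2) = p^2 + 6.3*p + 11.86.
T(p) = (0.5*p + 1.45)/(p^2 + 6.3*p + 11.86)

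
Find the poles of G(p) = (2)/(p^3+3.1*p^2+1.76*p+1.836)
Set denominator = 0: p^3 + 3.1*p^2 + 1.76*p + 1.836 = (p + 2.7)(p^2 + 0.4*p + 0.68) = 0 → Poles: -0.2 + 0.8j, -0.2 - 0.8j, -2.7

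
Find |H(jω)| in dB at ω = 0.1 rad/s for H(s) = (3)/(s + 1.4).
Substitute s = j*0.1: H(j0.1) = 2.13198 - 0.152284j.
|H(j0.1)| = sqrt(Re² + Im²) = 2.137.
20*log₁₀(2.137) = 6.60 dB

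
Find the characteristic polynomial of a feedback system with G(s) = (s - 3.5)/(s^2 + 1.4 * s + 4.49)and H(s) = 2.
Characteristic poly = G_den * H_den + G_num * H_num = (s^2 + 1.4*s + 4.49) + (2*s - 7) = s^2 + 3.4*s - 2.51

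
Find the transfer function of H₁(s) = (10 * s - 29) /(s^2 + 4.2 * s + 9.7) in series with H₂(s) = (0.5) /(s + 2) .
Series: H = H₁ · H₂ = (n₁·n₂)/(d₁·d₂).
Num: n₁·n₂ = 5*s - 14.5. Den: d₁·d₂ = s^3 + 6.2*s^2 + 18.1*s + 19.4.
H(s) = (5*s - 14.5)/(s^3 + 6.2*s^2 + 18.1*s + 19.4)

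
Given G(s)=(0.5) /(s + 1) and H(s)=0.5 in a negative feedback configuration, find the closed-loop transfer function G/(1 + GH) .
Closed-loop T = G/(1+GH).
Numerator: G_num * H_den = 0.5.
Denominator: G_den * H_den + G_num * H_num = (s + 1) + (0.25) = s + 1.25.
T(s) = (0.5)/(s + 1.25)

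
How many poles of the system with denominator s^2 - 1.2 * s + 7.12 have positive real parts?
Poles: 0.6 + 2.6j, 0.6 - 2.6j. RHP poles (Re>0): 2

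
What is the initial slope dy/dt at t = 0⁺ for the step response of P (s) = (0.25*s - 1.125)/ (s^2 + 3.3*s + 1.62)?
IVT: y'(0⁺) = lim_{s→∞} s²·Y(s) = lim_{s→∞} s·P(s).
deg(num) = 1, deg(den) = 2, relative degree = 1, so s·P(s) → (leading num)/(leading den) = 0.25/1 = 0.25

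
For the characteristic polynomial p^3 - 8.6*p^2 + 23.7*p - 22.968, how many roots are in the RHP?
p^3 - 8.6*p^2 + 23.7*p - 22.968 = (p - 4.4)(p^2 - 4.2*p + 5.22). Poles: 2.1 + 0.9j, 2.1 - 0.9j, 4.4. RHP poles (Re>0): 3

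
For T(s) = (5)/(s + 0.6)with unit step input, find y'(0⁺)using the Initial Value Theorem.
IVT: y'(0⁺) = lim_{s→∞} s²·Y(s) = lim_{s→∞} s·T(s).
deg(num) = 0, deg(den) = 1, relative degree = 1, so s·T(s) → (leading num)/(leading den) = 5/1 = 5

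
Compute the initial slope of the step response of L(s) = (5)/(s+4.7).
IVT: y'(0⁺) = lim_{s→∞} s²·Y(s) = lim_{s→∞} s·L(s).
deg(num) = 0, deg(den) = 1, relative degree = 1, so s·L(s) → (leading num)/(leading den) = 5/1 = 5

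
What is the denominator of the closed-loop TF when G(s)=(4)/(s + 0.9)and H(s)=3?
Characteristic poly = G_den * H_den + G_num * H_num = (s + 0.9) + (12) = s + 12.9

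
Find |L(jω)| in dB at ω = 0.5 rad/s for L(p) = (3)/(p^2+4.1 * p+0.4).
Substitute p = j*0.5: L(j0.5) = 0.106509 - 1.45562j.
|L(j0.5)| = sqrt(Re² + Im²) = 1.46.
20*log₁₀(1.46) = 3.28 dB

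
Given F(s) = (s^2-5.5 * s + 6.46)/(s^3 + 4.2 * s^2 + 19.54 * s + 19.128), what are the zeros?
Set numerator = 0: s^2 - 5.5*s + 6.46 = (s - 3.8)(s - 1.7) = 0 → Zeros: 1.7, 3.8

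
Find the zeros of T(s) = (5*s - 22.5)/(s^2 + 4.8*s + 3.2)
Set numerator = 0: 5*s - 22.5 = 0 → Zeros: 4.5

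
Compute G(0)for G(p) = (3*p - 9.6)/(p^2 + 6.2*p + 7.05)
DC gain = G(0) = num(0)/den(0) = -9.6/7.05 = -1.362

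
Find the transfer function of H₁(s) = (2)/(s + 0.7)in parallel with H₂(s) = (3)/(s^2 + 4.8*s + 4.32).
Parallel: H = H₁ + H₂ = (n₁·d₂ + n₂·d₁)/(d₁·d₂).
n₁·d₂ = 2*s^2 + 9.6*s + 8.64. n₂·d₁ = 3*s + 2.1. Sum = 2*s^2 + 12.6*s + 10.74. d₁·d₂ = s^3 + 5.5*s^2 + 7.68*s + 3.024.
H(s) = (2*s^2 + 12.6*s + 10.74)/(s^3 + 5.5*s^2 + 7.68*s + 3.024)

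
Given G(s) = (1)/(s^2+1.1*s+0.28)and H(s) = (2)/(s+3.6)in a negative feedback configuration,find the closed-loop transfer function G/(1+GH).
Closed-loop T = G/(1+GH).
Numerator: G_num * H_den = s + 3.6.
Denominator: G_den * H_den + G_num * H_num = (s^3 + 4.7*s^2 + 4.24*s + 1.008) + (2) = s^3 + 4.7*s^2 + 4.24*s + 3.008.
T(s) = (s + 3.6)/(s^3 + 4.7*s^2 + 4.24*s + 3.008)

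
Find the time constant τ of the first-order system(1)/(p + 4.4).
First-order system: τ = -1/pole. Pole = -4.4. τ = -1/(-4.4) = 0.2273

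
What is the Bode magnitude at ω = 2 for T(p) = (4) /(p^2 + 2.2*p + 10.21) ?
Substitute p = j*2: T(j2) = 0.428837 - 0.303846j.
|T(j2)| = sqrt(Re² + Im²) = 0.5256.
20*log₁₀(0.5256) = -5.59 dB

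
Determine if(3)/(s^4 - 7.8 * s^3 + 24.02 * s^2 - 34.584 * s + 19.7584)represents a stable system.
Denominator: s^4 - 7.8*s^3 + 24.02*s^2 - 34.584*s + 19.7584 = (s^2 - 4.2*s + 4.66)(s^2 - 3.6*s + 4.24). Poles: 1.8 + 1j, 1.8 - 1j, 2.1 + 0.5j, 2.1 - 0.5j. All Re(p)<0: No (unstable)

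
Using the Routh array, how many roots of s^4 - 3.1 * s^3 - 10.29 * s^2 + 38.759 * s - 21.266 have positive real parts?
Routh array:
s^4: [1, -10.29, -21.266]; s^3: [-3.1, 38.759]; s^2: [2.2129, -21.266]; s^1: [8.968]; s^0: [-21.266]
First column: [1, -3.1, 2.2129, 8.968, -21.266]. Sign changes = RHP roots = 3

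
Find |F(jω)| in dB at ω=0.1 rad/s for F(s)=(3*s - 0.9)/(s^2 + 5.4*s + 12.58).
Substitute s = j*0.1: F(j0.1) = -0.0704438 + 0.0268926j.
|F(j0.1)| = sqrt(Re² + Im²) = 0.0754.
20*log₁₀(0.0754) = -22.45 dB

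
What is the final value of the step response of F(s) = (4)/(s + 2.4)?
FVT: lim_{t→∞} y(t) = lim_{s→0} s*Y(s) where Y(s) = F(s)/s.
= lim_{s→0} F(s) = F(0) = num(0)/den(0) = 4/2.4 = 1.667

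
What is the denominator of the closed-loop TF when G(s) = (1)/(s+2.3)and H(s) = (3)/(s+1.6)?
Characteristic poly = G_den * H_den + G_num * H_num = (s^2 + 3.9*s + 3.68) + (3) = s^2 + 3.9*s + 6.68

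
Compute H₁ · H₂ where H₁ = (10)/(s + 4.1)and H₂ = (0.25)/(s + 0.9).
Series: H = H₁ · H₂ = (n₁·n₂)/(d₁·d₂).
Num: n₁·n₂ = 2.5. Den: d₁·d₂ = s^2 + 5*s + 3.69.
H(s) = (2.5)/(s^2 + 5*s + 3.69)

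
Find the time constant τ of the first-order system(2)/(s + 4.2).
First-order system: τ = -1/pole. Pole = -4.2. τ = -1/(-4.2) = 0.2381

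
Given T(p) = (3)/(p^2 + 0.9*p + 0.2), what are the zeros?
Numerator is a nonzero constant (3) → Zeros: none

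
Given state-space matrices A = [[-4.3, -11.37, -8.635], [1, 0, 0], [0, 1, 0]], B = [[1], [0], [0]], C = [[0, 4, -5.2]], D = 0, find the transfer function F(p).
F(p) = C(pI - A)⁻¹B + D.
Characteristic polynomial det(pI - A) = p^3 + 4.3*p^2 + 11.37*p + 8.635.
Numerator from C·adj(pI-A)·B + D·det(pI-A) = 4*p - 5.2.
F(p) = (4*p - 5.2)/(p^3 + 4.3*p^2 + 11.37*p + 8.635)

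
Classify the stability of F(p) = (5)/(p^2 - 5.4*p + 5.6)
Denominator: p^2 - 5.4*p + 5.6 = (p - 4)(p - 1.4). Poles: 1.4, 4. Unstable (2 pole(s) in RHP)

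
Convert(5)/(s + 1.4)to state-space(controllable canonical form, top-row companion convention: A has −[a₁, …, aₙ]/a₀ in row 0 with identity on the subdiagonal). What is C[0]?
Reachable canonical form: C = numerator coefficients (right-aligned, zero-padded to length n).
num = 5, C = [[5]].
C[0] = 5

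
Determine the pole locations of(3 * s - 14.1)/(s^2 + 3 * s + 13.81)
Set denominator = 0: s^2 + 3*s + 13.81 = 0 → Poles: -1.5 + 3.4j, -1.5 - 3.4j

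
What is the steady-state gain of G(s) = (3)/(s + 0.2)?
DC gain = G(0) = num(0)/den(0) = 3/0.2 = 15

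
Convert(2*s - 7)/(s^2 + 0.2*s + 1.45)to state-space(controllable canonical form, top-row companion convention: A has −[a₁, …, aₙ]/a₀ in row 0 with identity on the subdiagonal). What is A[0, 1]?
Reachable canonical form for den = s^2 + 0.2*s + 1.45: top row of A = -[a₁,a₂,...,aₙ]/a₀, ones on the subdiagonal, zeros elsewhere.
A = [[-0.2, -1.45], [1, 0]].
A[0,1] = -1.45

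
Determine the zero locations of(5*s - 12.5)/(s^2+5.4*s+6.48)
Set numerator = 0: 5*s - 12.5 = 0 → Zeros: 2.5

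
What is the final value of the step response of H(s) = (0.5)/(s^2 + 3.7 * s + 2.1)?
FVT: lim_{t→∞} y(t) = lim_{s→0} s*Y(s) where Y(s) = H(s)/s.
= lim_{s→0} H(s) = H(0) = num(0)/den(0) = 0.5/2.1 = 0.2381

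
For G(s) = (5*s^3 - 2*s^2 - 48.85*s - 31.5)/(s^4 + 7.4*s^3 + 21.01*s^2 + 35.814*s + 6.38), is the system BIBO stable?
Denominator: s^4 + 7.4*s^3 + 21.01*s^2 + 35.814*s + 6.38 = (s + 4.4)(s + 0.2)(s^2 + 2.8*s + 7.25). Poles: -0.2, -1.4 + 2.3j, -1.4 - 2.3j, -4.4. All Re(p)<0: Yes (stable)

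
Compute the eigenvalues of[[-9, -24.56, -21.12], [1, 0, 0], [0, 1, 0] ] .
Eigenvalues solve det(λI - A) = 0.
Characteristic polynomial: λ^3 + 9*λ^2 + 24.56*λ + 21.12 = 0.
Factor: (λ + 2)(λ + 2.2)(λ + 4.8) = 0.
Roots: -2, -2.2, -4.8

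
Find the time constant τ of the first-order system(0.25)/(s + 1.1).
First-order system: τ = -1/pole. Pole = -1.1. τ = -1/(-1.1) = 0.9091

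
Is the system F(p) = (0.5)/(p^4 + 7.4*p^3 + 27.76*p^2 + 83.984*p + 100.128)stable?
Denominator: p^4 + 7.4*p^3 + 27.76*p^2 + 83.984*p + 100.128 = (p + 2)(p + 4.2)(p^2 + 1.2*p + 11.92). Poles: -0.6 + 3.4j, -0.6 - 3.4j, -2, -4.2. All Re(p)<0: Yes (stable)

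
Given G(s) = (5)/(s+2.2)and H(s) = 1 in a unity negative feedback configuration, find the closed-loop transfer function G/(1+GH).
Closed-loop T = G/(1+GH).
Numerator: G_num * H_den = 5.
Denominator: G_den * H_den + G_num * H_num = (s + 2.2) + (5) = s + 7.2.
T(s) = (5)/(s + 7.2)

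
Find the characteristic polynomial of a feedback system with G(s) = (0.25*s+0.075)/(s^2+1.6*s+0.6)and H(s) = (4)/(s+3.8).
Characteristic poly = G_den * H_den + G_num * H_num = (s^3 + 5.4*s^2 + 6.68*s + 2.28) + (s + 0.3) = s^3 + 5.4*s^2 + 7.68*s + 2.58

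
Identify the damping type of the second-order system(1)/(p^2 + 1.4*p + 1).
Standard form: ωn²/(p²+2ζωn·p+ωn²) gives ωn=1, ζ=0.7.
Underdamped (ζ = 0.7 < 1)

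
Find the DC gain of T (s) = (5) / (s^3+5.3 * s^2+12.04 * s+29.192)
DC gain = T(0) = num(0)/den(0) = 5/29.192 = 0.1713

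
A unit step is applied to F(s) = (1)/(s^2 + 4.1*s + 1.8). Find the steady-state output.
FVT: lim_{t→∞} y(t) = lim_{s→0} s*Y(s) where Y(s) = F(s)/s.
= lim_{s→0} F(s) = F(0) = num(0)/den(0) = 1/1.8 = 0.5556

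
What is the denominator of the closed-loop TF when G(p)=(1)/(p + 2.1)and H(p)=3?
Characteristic poly = G_den * H_den + G_num * H_num = (p + 2.1) + (3) = p + 5.1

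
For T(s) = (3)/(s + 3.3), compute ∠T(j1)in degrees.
Substitute s = j*1: T(j1) = 0.832632 - 0.252313j.
∠T(j1) = atan2(Im, Re) = atan2(-0.252313, 0.832632) = -16.86°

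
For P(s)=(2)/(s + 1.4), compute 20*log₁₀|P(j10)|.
Substitute s = j*10: P(j10) = 0.0274617 - 0.196155j.
|P(j10)| = sqrt(Re² + Im²) = 0.1981.
20*log₁₀(0.1981) = -14.06 dB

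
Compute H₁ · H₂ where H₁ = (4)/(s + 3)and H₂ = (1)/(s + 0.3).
Series: H = H₁ · H₂ = (n₁·n₂)/(d₁·d₂).
Num: n₁·n₂ = 4. Den: d₁·d₂ = s^2 + 3.3*s + 0.9.
H(s) = (4)/(s^2 + 3.3*s + 0.9)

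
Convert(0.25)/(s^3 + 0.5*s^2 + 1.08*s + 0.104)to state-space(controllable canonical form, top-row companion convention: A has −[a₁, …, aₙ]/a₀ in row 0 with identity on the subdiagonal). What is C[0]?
Reachable canonical form: C = numerator coefficients (right-aligned, zero-padded to length n).
num = 0.25, C = [[0, 0, 0.25]].
C[0] = 0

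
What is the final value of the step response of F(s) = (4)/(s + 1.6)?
FVT: lim_{t→∞} y(t) = lim_{s→0} s*Y(s) where Y(s) = F(s)/s.
= lim_{s→0} F(s) = F(0) = num(0)/den(0) = 4/1.6 = 2.5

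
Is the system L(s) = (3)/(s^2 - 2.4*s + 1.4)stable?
Denominator: s^2 - 2.4*s + 1.4 = (s - 1.4)(s - 1). Poles: 1, 1.4. All Re(p)<0: No (unstable)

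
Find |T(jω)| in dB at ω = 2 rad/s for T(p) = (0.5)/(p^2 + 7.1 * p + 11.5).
Substitute p = j*2: T(j2) = 0.0145411 - 0.0275311j.
|T(j2)| = sqrt(Re² + Im²) = 0.03114.
20*log₁₀(0.03114) = -30.13 dB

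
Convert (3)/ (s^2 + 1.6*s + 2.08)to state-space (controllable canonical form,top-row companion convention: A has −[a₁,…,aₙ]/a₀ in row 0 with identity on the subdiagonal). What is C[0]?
Reachable canonical form: C = numerator coefficients (right-aligned, zero-padded to length n).
num = 3, C = [[0, 3]].
C[0] = 0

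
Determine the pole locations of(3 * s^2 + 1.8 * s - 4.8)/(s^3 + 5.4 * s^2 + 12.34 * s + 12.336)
Set denominator = 0: s^3 + 5.4*s^2 + 12.34*s + 12.336 = (s + 2.4)(s^2 + 3*s + 5.14) = 0 → Poles: -1.5 + 1.7j, -1.5 - 1.7j, -2.4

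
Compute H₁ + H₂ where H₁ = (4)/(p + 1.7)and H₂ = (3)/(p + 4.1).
Parallel: H = H₁ + H₂ = (n₁·d₂ + n₂·d₁)/(d₁·d₂).
n₁·d₂ = 4*p + 16.4. n₂·d₁ = 3*p + 5.1. Sum = 7*p + 21.5. d₁·d₂ = p^2 + 5.8*p + 6.97.
H(p) = (7*p + 21.5)/(p^2 + 5.8*p + 6.97)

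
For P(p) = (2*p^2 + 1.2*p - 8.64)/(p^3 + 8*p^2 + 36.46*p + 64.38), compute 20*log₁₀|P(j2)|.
Substitute p = j*2: P(j2) = -0.0727703 + 0.22002j.
|P(j2)| = sqrt(Re² + Im²) = 0.2317.
20*log₁₀(0.2317) = -12.70 dB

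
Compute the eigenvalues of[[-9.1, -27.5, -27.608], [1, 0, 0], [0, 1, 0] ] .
Eigenvalues solve det(λI - A) = 0.
Characteristic polynomial: λ^3 + 9.1*λ^2 + 27.5*λ + 27.608 = 0.
Factor: (λ + 2.8)(λ + 3.4)(λ + 2.9) = 0.
Roots: -2.8, -2.9, -3.4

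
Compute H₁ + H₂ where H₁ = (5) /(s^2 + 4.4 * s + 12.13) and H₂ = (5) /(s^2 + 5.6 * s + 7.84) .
Parallel: H = H₁ + H₂ = (n₁·d₂ + n₂·d₁)/(d₁·d₂).
n₁·d₂ = 5*s^2 + 28*s + 39.2. n₂·d₁ = 5*s^2 + 22*s + 60.65. Sum = 10*s^2 + 50*s + 99.85. d₁·d₂ = s^4 + 10*s^3 + 44.61*s^2 + 102.424*s + 95.0992.
H(s) = (10*s^2 + 50*s + 99.85)/(s^4 + 10*s^3 + 44.61*s^2 + 102.424*s + 95.0992)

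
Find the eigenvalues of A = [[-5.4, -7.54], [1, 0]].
Eigenvalues solve det(λI - A) = 0.
Characteristic polynomial: λ^2 + 5.4*λ + 7.54 = 0.
Roots: -2.7 + 0.5j, -2.7 - 0.5j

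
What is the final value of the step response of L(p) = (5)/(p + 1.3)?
FVT: lim_{t→∞} y(t) = lim_{p→0} p*Y(p) where Y(p) = L(p)/p.
= lim_{p→0} L(p) = L(0) = num(0)/den(0) = 5/1.3 = 3.846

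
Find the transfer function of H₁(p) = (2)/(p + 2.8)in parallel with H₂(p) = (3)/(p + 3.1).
Parallel: H = H₁ + H₂ = (n₁·d₂ + n₂·d₁)/(d₁·d₂).
n₁·d₂ = 2*p + 6.2. n₂·d₁ = 3*p + 8.4. Sum = 5*p + 14.6. d₁·d₂ = p^2 + 5.9*p + 8.68.
H(p) = (5*p + 14.6)/(p^2 + 5.9*p + 8.68)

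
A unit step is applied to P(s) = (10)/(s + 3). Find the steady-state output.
FVT: lim_{t→∞} y(t) = lim_{s→0} s*Y(s) where Y(s) = P(s)/s.
= lim_{s→0} P(s) = P(0) = num(0)/den(0) = 10/3 = 3.333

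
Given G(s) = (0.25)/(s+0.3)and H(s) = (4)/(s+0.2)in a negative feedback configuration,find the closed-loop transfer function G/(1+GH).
Closed-loop T = G/(1+GH).
Numerator: G_num * H_den = 0.25*s + 0.05.
Denominator: G_den * H_den + G_num * H_num = (s^2 + 0.5*s + 0.06) + (1) = s^2 + 0.5*s + 1.06.
T(s) = (0.25*s + 0.05)/(s^2 + 0.5*s + 1.06)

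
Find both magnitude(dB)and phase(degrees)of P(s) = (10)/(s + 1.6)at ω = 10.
Substitute s = j*10: P(j10) = 0.156006 - 0.975039j.
|P| = 20*log₁₀(sqrt(Re²+Im²)) = -0.11 dB.
∠P = atan2(Im, Re) = -80.91°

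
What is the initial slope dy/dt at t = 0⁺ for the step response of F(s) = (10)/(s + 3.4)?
IVT: y'(0⁺) = lim_{s→∞} s²·Y(s) = lim_{s→∞} s·F(s).
deg(num) = 0, deg(den) = 1, relative degree = 1, so s·F(s) → (leading num)/(leading den) = 10/1 = 10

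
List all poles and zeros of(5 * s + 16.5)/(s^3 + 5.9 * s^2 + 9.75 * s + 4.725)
Set denominator = 0: s^3 + 5.9*s^2 + 9.75*s + 4.725 = (s + 3.5)(s + 0.9)(s + 1.5) = 0 → Poles: -0.9, -1.5, -3.5
Set numerator = 0: 5*s + 16.5 = 0 → Zeros: -3.3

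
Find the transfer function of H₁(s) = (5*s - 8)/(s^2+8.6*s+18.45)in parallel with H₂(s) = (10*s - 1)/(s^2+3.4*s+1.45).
Parallel: H = H₁ + H₂ = (n₁·d₂ + n₂·d₁)/(d₁·d₂).
n₁·d₂ = 5*s^3 + 9*s^2 - 19.95*s - 11.6. n₂·d₁ = 10*s^3 + 85*s^2 + 175.9*s - 18.45. Sum = 15*s^3 + 94*s^2 + 155.95*s - 30.05. d₁·d₂ = s^4 + 12*s^3 + 49.14*s^2 + 75.2*s + 26.7525.
H(s) = (15*s^3 + 94*s^2 + 155.95*s - 30.05)/(s^4 + 12*s^3 + 49.14*s^2 + 75.2*s + 26.7525)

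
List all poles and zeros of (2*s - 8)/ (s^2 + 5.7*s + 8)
Set denominator = 0: s^2 + 5.7*s + 8 = (s + 2.5)(s + 3.2) = 0 → Poles: -2.5, -3.2
Set numerator = 0: 2*s - 8 = 0 → Zeros: 4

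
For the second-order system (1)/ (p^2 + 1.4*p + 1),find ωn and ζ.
Standard form: ωn²/(p²+2ζωn·p+ωn²).
const=1=ωn² → ωn=1, p coeff=1.4=2ζωn → ζ=0.7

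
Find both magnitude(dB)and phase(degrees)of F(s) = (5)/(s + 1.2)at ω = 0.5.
Substitute s = j*0.5: F(j0.5) = 3.5503 - 1.47929j.
|F| = 20*log₁₀(sqrt(Re²+Im²)) = 11.70 dB.
∠F = atan2(Im, Re) = -22.62°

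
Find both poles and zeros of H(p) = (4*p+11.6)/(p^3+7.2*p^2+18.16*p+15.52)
Set denominator = 0: p^3 + 7.2*p^2 + 18.16*p + 15.52 = (p + 2)(p^2 + 5.2*p + 7.76) = 0 → Poles: -2, -2.6 + 1j, -2.6 - 1j
Set numerator = 0: 4*p + 11.6 = 0 → Zeros: -2.9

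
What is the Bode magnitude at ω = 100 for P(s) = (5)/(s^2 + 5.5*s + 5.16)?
Substitute s = j*100: P(j100) = -0.000498748 - 2.74453e-05j.
|P(j100)| = sqrt(Re² + Im²) = 0.0004995.
20*log₁₀(0.0004995) = -66.03 dB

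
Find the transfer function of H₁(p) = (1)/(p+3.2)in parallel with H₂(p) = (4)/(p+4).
Parallel: H = H₁ + H₂ = (n₁·d₂ + n₂·d₁)/(d₁·d₂).
n₁·d₂ = p + 4. n₂·d₁ = 4*p + 12.8. Sum = 5*p + 16.8. d₁·d₂ = p^2 + 7.2*p + 12.8.
H(p) = (5*p + 16.8)/(p^2 + 7.2*p + 12.8)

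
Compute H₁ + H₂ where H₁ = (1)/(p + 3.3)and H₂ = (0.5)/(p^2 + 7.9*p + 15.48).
Parallel: H = H₁ + H₂ = (n₁·d₂ + n₂·d₁)/(d₁·d₂).
n₁·d₂ = p^2 + 7.9*p + 15.48. n₂·d₁ = 0.5*p + 1.65. Sum = p^2 + 8.4*p + 17.13. d₁·d₂ = p^3 + 11.2*p^2 + 41.55*p + 51.084.
H(p) = (p^2 + 8.4*p + 17.13)/(p^3 + 11.2*p^2 + 41.55*p + 51.084)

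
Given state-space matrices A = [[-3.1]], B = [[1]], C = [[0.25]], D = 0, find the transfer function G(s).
G(s) = C(sI - A)⁻¹B + D.
Characteristic polynomial det(sI - A) = s + 3.1.
Numerator from C·adj(sI-A)·B + D·det(sI-A) = 0.25.
G(s) = (0.25)/(s + 3.1)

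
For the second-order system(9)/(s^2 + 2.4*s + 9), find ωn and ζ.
Standard form: ωn²/(s²+2ζωn·s+ωn²).
const=9=ωn² → ωn=3, s coeff=2.4=2ζωn → ζ=0.4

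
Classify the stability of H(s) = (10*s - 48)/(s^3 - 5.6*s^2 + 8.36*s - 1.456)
Denominator: s^3 - 5.6*s^2 + 8.36*s - 1.456 = (s - 0.2)(s - 2.8)(s - 2.6). Poles: 0.2, 2.6, 2.8. Unstable (3 pole(s) in RHP)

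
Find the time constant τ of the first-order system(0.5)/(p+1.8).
First-order system: τ = -1/pole. Pole = -1.8. τ = -1/(-1.8) = 0.5556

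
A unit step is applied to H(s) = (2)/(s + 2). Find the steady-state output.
FVT: lim_{t→∞} y(t) = lim_{s→0} s*Y(s) where Y(s) = H(s)/s.
= lim_{s→0} H(s) = H(0) = num(0)/den(0) = 2/2 = 1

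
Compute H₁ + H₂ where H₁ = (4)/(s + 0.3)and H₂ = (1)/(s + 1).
Parallel: H = H₁ + H₂ = (n₁·d₂ + n₂·d₁)/(d₁·d₂).
n₁·d₂ = 4*s + 4. n₂·d₁ = s + 0.3. Sum = 5*s + 4.3. d₁·d₂ = s^2 + 1.3*s + 0.3.
H(s) = (5*s + 4.3)/(s^2 + 1.3*s + 0.3)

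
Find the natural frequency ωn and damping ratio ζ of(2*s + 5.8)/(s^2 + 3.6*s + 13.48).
Underdamped: complex pole -1.8 + 3.2j. ωn = |pole| = 3.672, ζ = -Re(pole)/ωn = 0.4903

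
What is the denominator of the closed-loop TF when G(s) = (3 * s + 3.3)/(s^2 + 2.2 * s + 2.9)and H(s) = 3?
Characteristic poly = G_den * H_den + G_num * H_num = (s^2 + 2.2*s + 2.9) + (9*s + 9.9) = s^2 + 11.2*s + 12.8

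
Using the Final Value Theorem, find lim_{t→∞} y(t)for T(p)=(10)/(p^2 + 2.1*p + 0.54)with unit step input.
FVT: lim_{t→∞} y(t) = lim_{p→0} p*Y(p) where Y(p) = T(p)/p.
= lim_{p→0} T(p) = T(0) = num(0)/den(0) = 10/0.54 = 18.52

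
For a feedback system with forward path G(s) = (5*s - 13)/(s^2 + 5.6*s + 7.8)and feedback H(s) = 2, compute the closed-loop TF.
Closed-loop T = G/(1+GH).
Numerator: G_num * H_den = 5*s - 13.
Denominator: G_den * H_den + G_num * H_num = (s^2 + 5.6*s + 7.8) + (10*s - 26) = s^2 + 15.6*s - 18.2.
T(s) = (5*s - 13)/(s^2 + 15.6*s - 18.2)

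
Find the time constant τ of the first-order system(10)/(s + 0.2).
First-order system: τ = -1/pole. Pole = -0.2. τ = -1/(-0.2) = 5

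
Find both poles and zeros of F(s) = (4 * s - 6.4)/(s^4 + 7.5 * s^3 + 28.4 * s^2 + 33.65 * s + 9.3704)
Set denominator = 0: s^4 + 7.5*s^3 + 28.4*s^2 + 33.65*s + 9.3704 = (s + 0.4)(s + 1.3)(s^2 + 5.8*s + 18.02) = 0 → Poles: -0.4, -1.3, -2.9 + 3.1j, -2.9 - 3.1j
Set numerator = 0: 4*s - 6.4 = 0 → Zeros: 1.6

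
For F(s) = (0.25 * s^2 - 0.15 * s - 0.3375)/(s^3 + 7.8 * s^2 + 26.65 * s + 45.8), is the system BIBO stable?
Denominator: s^3 + 7.8*s^2 + 26.65*s + 45.8 = (s + 4)(s^2 + 3.8*s + 11.45). Poles: -1.9 + 2.8j, -1.9 - 2.8j, -4. All Re(p)<0: Yes (stable)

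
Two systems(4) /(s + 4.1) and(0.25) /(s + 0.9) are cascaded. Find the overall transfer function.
Series: H = H₁ · H₂ = (n₁·n₂)/(d₁·d₂).
Num: n₁·n₂ = 1. Den: d₁·d₂ = s^2 + 5*s + 3.69.
H(s) = (1)/(s^2 + 5*s + 3.69)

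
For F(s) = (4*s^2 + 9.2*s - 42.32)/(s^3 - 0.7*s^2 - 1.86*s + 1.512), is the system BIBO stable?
Denominator: s^3 - 0.7*s^2 - 1.86*s + 1.512 = (s - 0.9)(s + 1.4)(s - 1.2). Poles: -1.4, 0.9, 1.2. All Re(p)<0: No (unstable)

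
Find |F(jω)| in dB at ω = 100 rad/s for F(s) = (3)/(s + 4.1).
Substitute s = j*100: F(j100) = 0.00122794 - 0.0299497j.
|F(j100)| = sqrt(Re² + Im²) = 0.02997.
20*log₁₀(0.02997) = -30.46 dB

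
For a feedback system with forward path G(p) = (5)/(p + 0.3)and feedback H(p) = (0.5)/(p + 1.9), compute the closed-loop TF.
Closed-loop T = G/(1+GH).
Numerator: G_num * H_den = 5*p + 9.5.
Denominator: G_den * H_den + G_num * H_num = (p^2 + 2.2*p + 0.57) + (2.5) = p^2 + 2.2*p + 3.07.
T(p) = (5*p + 9.5)/(p^2 + 2.2*p + 3.07)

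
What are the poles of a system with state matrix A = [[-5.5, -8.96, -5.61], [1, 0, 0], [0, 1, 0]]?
Eigenvalues solve det(λI - A) = 0.
Characteristic polynomial: λ^3 + 5.5*λ^2 + 8.96*λ + 5.61 = 0.
Factor: (λ + 3.3)(λ^2 + 2.2*λ + 1.7) = 0.
Roots: -1.1 + 0.7j, -1.1 - 0.7j, -3.3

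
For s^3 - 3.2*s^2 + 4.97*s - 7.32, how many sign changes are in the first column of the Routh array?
Routh array:
s^3: [1, 4.97]; s^2: [-3.2, -7.32]; s^1: [2.6825]; s^0: [-7.32]
First column: [1, -3.2, 2.6825, -7.32]. Sign changes = 3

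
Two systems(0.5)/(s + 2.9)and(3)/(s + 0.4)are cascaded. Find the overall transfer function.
Series: H = H₁ · H₂ = (n₁·n₂)/(d₁·d₂).
Num: n₁·n₂ = 1.5. Den: d₁·d₂ = s^2 + 3.3*s + 1.16.
H(s) = (1.5)/(s^2 + 3.3*s + 1.16)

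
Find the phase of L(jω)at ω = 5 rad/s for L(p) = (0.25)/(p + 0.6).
Substitute p = j*5: L(j5) = 0.00591483 - 0.0492902j.
∠L(j5) = atan2(Im, Re) = atan2(-0.0492902, 0.00591483) = -83.16°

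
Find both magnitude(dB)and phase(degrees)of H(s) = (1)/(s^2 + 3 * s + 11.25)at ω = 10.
Substitute s = j*10: H(j10) = -0.0101122 - 0.00341819j.
|H| = 20*log₁₀(sqrt(Re²+Im²)) = -39.43 dB.
∠H = atan2(Im, Re) = -161.32°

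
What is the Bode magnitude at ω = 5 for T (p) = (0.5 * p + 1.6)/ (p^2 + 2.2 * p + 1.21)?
Substitute p = j*5: T(j5) = -0.0153778 - 0.112197j.
|T(j5)| = sqrt(Re² + Im²) = 0.1132.
20*log₁₀(0.1132) = -18.92 dB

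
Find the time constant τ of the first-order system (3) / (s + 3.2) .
First-order system: τ = -1/pole. Pole = -3.2. τ = -1/(-3.2) = 0.3125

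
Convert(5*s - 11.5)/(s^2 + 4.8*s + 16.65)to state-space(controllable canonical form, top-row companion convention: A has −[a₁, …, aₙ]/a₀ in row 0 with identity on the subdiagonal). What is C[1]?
Reachable canonical form: C = numerator coefficients (right-aligned, zero-padded to length n).
num = 5*s - 11.5, C = [[5, -11.5]].
C[1] = -11.5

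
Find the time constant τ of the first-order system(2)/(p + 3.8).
First-order system: τ = -1/pole. Pole = -3.8. τ = -1/(-3.8) = 0.2632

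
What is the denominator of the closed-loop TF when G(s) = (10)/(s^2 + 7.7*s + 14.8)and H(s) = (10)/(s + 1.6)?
Characteristic poly = G_den * H_den + G_num * H_num = (s^3 + 9.3*s^2 + 27.12*s + 23.68) + (100) = s^3 + 9.3*s^2 + 27.12*s + 123.68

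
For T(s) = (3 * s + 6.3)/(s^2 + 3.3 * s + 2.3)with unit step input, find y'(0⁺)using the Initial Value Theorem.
IVT: y'(0⁺) = lim_{s→∞} s²·Y(s) = lim_{s→∞} s·T(s).
deg(num) = 1, deg(den) = 2, relative degree = 1, so s·T(s) → (leading num)/(leading den) = 3/1 = 3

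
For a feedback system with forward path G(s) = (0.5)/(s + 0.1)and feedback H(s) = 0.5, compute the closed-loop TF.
Closed-loop T = G/(1+GH).
Numerator: G_num * H_den = 0.5.
Denominator: G_den * H_den + G_num * H_num = (s + 0.1) + (0.25) = s + 0.35.
T(s) = (0.5)/(s + 0.35)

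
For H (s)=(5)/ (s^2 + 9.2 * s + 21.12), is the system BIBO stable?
Denominator: s^2 + 9.2*s + 21.12 = (s + 4.4)(s + 4.8). Poles: -4.4, -4.8. All Re(p)<0: Yes (stable)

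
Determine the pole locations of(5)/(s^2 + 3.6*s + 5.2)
Set denominator = 0: s^2 + 3.6*s + 5.2 = 0 → Poles: -1.8 + 1.4j, -1.8 - 1.4j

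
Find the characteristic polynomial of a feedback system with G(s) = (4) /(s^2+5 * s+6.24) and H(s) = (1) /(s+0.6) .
Characteristic poly = G_den * H_den + G_num * H_num = (s^3 + 5.6*s^2 + 9.24*s + 3.744) + (4) = s^3 + 5.6*s^2 + 9.24*s + 7.744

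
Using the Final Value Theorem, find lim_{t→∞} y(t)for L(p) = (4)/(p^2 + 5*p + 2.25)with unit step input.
FVT: lim_{t→∞} y(t) = lim_{p→0} p*Y(p) where Y(p) = L(p)/p.
= lim_{p→0} L(p) = L(0) = num(0)/den(0) = 4/2.25 = 1.778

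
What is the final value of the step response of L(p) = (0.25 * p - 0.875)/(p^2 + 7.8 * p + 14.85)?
FVT: lim_{t→∞} y(t) = lim_{p→0} p*Y(p) where Y(p) = L(p)/p.
= lim_{p→0} L(p) = L(0) = num(0)/den(0) = -0.875/14.85 = -0.05892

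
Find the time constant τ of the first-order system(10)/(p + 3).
First-order system: τ = -1/pole. Pole = -3. τ = -1/(-3) = 0.3333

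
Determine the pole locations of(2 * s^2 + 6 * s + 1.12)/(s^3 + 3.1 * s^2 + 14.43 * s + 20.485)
Set denominator = 0: s^3 + 3.1*s^2 + 14.43*s + 20.485 = (s + 1.7)(s^2 + 1.4*s + 12.05) = 0 → Poles: -0.7 + 3.4j, -0.7 - 3.4j, -1.7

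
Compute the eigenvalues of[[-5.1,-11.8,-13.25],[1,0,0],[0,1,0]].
Eigenvalues solve det(λI - A) = 0.
Characteristic polynomial: λ^3 + 5.1*λ^2 + 11.8*λ + 13.25 = 0.
Factor: (λ + 2.5)(λ^2 + 2.6*λ + 5.3) = 0.
Roots: -1.3 + 1.9j, -1.3 - 1.9j, -2.5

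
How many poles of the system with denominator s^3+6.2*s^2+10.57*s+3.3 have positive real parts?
s^3 + 6.2*s^2 + 10.57*s + 3.3 = (s + 3.3)(s + 0.4)(s + 2.5). Poles: -0.4, -2.5, -3.3. RHP poles (Re>0): 0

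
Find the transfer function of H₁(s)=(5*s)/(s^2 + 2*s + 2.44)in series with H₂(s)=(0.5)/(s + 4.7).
Series: H = H₁ · H₂ = (n₁·n₂)/(d₁·d₂).
Num: n₁·n₂ = 2.5*s. Den: d₁·d₂ = s^3 + 6.7*s^2 + 11.84*s + 11.468.
H(s) = (2.5*s)/(s^3 + 6.7*s^2 + 11.84*s + 11.468)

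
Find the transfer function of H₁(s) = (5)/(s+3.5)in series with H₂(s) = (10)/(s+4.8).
Series: H = H₁ · H₂ = (n₁·n₂)/(d₁·d₂).
Num: n₁·n₂ = 50. Den: d₁·d₂ = s^2 + 8.3*s + 16.8.
H(s) = (50)/(s^2 + 8.3*s + 16.8)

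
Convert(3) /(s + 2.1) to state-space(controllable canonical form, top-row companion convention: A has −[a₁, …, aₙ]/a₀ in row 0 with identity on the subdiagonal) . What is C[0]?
Reachable canonical form: C = numerator coefficients (right-aligned, zero-padded to length n).
num = 3, C = [[3]].
C[0] = 3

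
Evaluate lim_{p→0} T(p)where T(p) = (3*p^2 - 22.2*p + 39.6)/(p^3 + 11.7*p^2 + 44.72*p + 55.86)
DC gain = T(0) = num(0)/den(0) = 39.6/55.86 = 0.7089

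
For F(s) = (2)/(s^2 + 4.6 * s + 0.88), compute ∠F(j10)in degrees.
Substitute s = j*10: F(j10) = -0.0166019 - 0.00770469j.
∠F(j10) = atan2(Im, Re) = atan2(-0.00770469, -0.0166019) = -155.10°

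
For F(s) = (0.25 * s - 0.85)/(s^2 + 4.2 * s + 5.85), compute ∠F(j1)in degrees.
Substitute s = j*1: F(j1) = -0.0746432 + 0.116186j.
∠F(j1) = atan2(Im, Re) = atan2(0.116186, -0.0746432) = 122.72°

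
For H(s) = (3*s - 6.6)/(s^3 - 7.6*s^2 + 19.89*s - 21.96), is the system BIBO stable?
Denominator: s^3 - 7.6*s^2 + 19.89*s - 21.96 = (s - 4)(s^2 - 3.6*s + 5.49). Poles: 1.8 + 1.5j, 1.8 - 1.5j, 4. All Re(p)<0: No (unstable)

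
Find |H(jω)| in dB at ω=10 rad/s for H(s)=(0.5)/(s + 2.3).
Substitute s = j*10: H(j10) = 0.0109222 - 0.0474879j.
|H(j10)| = sqrt(Re² + Im²) = 0.04873.
20*log₁₀(0.04873) = -26.24 dB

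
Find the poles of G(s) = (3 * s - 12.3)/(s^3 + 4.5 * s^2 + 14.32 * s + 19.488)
Set denominator = 0: s^3 + 4.5*s^2 + 14.32*s + 19.488 = (s + 2.1)(s^2 + 2.4*s + 9.28) = 0 → Poles: -1.2 + 2.8j, -1.2 - 2.8j, -2.1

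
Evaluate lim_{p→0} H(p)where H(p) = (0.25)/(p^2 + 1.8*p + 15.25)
DC gain = H(0) = num(0)/den(0) = 0.25/15.25 = 0.01639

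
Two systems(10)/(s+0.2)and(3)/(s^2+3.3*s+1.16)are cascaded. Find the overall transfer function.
Series: H = H₁ · H₂ = (n₁·n₂)/(d₁·d₂).
Num: n₁·n₂ = 30. Den: d₁·d₂ = s^3 + 3.5*s^2 + 1.82*s + 0.232.
H(s) = (30)/(s^3 + 3.5*s^2 + 1.82*s + 0.232)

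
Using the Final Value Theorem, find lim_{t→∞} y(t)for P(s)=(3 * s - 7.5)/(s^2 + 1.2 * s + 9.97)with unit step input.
FVT: lim_{t→∞} y(t) = lim_{s→0} s*Y(s) where Y(s) = P(s)/s.
= lim_{s→0} P(s) = P(0) = num(0)/den(0) = -7.5/9.97 = -0.7523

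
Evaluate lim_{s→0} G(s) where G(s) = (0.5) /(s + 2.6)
DC gain = G(0) = num(0)/den(0) = 0.5/2.6 = 0.1923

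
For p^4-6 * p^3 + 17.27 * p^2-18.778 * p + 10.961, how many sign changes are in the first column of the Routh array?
Routh array:
p^4: [1, 17.27, 10.961]; p^3: [-6, -18.778]; p^2: [14.1403, 10.961]; p^1: [-14.127]; p^0: [10.961]
First column: [1, -6, 14.1403, -14.127, 10.961]. Sign changes = 4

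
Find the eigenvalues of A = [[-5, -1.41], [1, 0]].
Eigenvalues solve det(λI - A) = 0.
Characteristic polynomial: λ^2 + 5*λ + 1.41 = 0.
Factor: (λ + 0.3)(λ + 4.7) = 0.
Roots: -0.3, -4.7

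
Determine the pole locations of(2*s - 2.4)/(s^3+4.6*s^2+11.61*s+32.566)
Set denominator = 0: s^3 + 4.6*s^2 + 11.61*s + 32.566 = (s + 3.8)(s^2 + 0.8*s + 8.57) = 0 → Poles: -0.4 + 2.9j, -0.4 - 2.9j, -3.8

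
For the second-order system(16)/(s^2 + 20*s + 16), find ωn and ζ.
Standard form: ωn²/(s²+2ζωn·s+ωn²).
const=16=ωn² → ωn=4, s coeff=20=2ζωn → ζ=2.5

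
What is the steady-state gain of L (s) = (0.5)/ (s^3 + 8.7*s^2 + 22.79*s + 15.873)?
DC gain = L(0) = num(0)/den(0) = 0.5/15.873 = 0.0315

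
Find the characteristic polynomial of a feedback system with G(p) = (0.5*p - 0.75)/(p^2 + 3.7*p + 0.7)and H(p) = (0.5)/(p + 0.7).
Characteristic poly = G_den * H_den + G_num * H_num = (p^3 + 4.4*p^2 + 3.29*p + 0.49) + (0.25*p - 0.375) = p^3 + 4.4*p^2 + 3.54*p + 0.115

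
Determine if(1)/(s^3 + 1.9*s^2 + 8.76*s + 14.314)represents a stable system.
Denominator: s^3 + 1.9*s^2 + 8.76*s + 14.314 = (s + 1.7)(s^2 + 0.2*s + 8.42). Poles: -0.1 + 2.9j, -0.1 - 2.9j, -1.7. All Re(p)<0: Yes (stable)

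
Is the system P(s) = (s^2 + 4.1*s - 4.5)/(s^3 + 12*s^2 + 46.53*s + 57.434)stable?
Denominator: s^3 + 12*s^2 + 46.53*s + 57.434 = (s + 4.7)(s + 4.7)(s + 2.6). Poles: -2.6, -4.7, -4.7. All Re(p)<0: Yes (stable)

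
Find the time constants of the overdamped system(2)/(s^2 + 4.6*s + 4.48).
Overdamped: real poles at -1.4, -3.2. τ = -1/pole → τ₁ = 0.7143, τ₂ = 0.3125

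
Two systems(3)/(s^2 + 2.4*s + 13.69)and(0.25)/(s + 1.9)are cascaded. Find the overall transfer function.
Series: H = H₁ · H₂ = (n₁·n₂)/(d₁·d₂).
Num: n₁·n₂ = 0.75. Den: d₁·d₂ = s^3 + 4.3*s^2 + 18.25*s + 26.011.
H(s) = (0.75)/(s^3 + 4.3*s^2 + 18.25*s + 26.011)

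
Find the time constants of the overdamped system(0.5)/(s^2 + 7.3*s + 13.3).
Overdamped: real poles at -3.5, -3.8. τ = -1/pole → τ₁ = 0.2857, τ₂ = 0.2632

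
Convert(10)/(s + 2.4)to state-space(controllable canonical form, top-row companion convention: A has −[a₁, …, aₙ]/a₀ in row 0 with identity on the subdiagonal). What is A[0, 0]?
Reachable canonical form for den = s + 2.4: top row of A = -[a₁,a₂,...,aₙ]/a₀, ones on the subdiagonal, zeros elsewhere.
A = [[-2.4]].
A[0,0] = -2.4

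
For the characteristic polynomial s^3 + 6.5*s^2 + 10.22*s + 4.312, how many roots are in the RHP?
s^3 + 6.5*s^2 + 10.22*s + 4.312 = (s + 1.4)(s + 0.7)(s + 4.4). Poles: -0.7, -1.4, -4.4. RHP poles (Re>0): 0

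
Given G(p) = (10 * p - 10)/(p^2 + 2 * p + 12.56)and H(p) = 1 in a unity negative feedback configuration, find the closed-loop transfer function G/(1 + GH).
Closed-loop T = G/(1+GH).
Numerator: G_num * H_den = 10*p - 10.
Denominator: G_den * H_den + G_num * H_num = (p^2 + 2*p + 12.56) + (10*p - 10) = p^2 + 12*p + 2.56.
T(p) = (10*p - 10)/(p^2 + 12*p + 2.56)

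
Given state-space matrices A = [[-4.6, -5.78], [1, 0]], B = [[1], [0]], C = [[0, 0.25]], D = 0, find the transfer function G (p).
G(p) = C(pI - A)⁻¹B + D.
Characteristic polynomial det(pI - A) = p^2 + 4.6*p + 5.78.
Numerator from C·adj(pI-A)·B + D·det(pI-A) = 0.25.
G(p) = (0.25)/(p^2 + 4.6*p + 5.78)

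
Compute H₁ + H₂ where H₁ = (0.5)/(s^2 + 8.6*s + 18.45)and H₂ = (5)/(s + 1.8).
Parallel: H = H₁ + H₂ = (n₁·d₂ + n₂·d₁)/(d₁·d₂).
n₁·d₂ = 0.5*s + 0.9. n₂·d₁ = 5*s^2 + 43*s + 92.25. Sum = 5*s^2 + 43.5*s + 93.15. d₁·d₂ = s^3 + 10.4*s^2 + 33.93*s + 33.21.
H(s) = (5*s^2 + 43.5*s + 93.15)/(s^3 + 10.4*s^2 + 33.93*s + 33.21)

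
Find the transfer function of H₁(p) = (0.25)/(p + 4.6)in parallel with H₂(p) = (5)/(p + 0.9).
Parallel: H = H₁ + H₂ = (n₁·d₂ + n₂·d₁)/(d₁·d₂).
n₁·d₂ = 0.25*p + 0.225. n₂·d₁ = 5*p + 23. Sum = 5.25*p + 23.225. d₁·d₂ = p^2 + 5.5*p + 4.14.
H(p) = (5.25*p + 23.225)/(p^2 + 5.5*p + 4.14)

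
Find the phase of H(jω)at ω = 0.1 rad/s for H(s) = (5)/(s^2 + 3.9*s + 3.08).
Substitute s = j*0.1: H(j0.1) = 1.6028 - 0.203613j.
∠H(j0.1) = atan2(Im, Re) = atan2(-0.203613, 1.6028) = -7.24°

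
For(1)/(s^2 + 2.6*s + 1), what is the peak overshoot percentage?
Standard form: ωn²/(s²+2ζωn·s+ωn²) → ωn = 1, ζ = 1.3.
ζ ≥ 1, so the response is non-oscillatory: peak overshoot = 0%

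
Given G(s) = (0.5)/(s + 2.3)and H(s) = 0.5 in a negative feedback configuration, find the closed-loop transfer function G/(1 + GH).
Closed-loop T = G/(1+GH).
Numerator: G_num * H_den = 0.5.
Denominator: G_den * H_den + G_num * H_num = (s + 2.3) + (0.25) = s + 2.55.
T(s) = (0.5)/(s + 2.55)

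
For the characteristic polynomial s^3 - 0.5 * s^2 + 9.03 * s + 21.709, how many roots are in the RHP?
s^3 - 0.5*s^2 + 9.03*s + 21.709 = (s + 1.7)(s^2 - 2.2*s + 12.77). Poles: -1.7, 1.1 + 3.4j, 1.1 - 3.4j. RHP poles (Re>0): 2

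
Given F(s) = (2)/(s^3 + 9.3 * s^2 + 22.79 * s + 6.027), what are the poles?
Set denominator = 0: s^3 + 9.3*s^2 + 22.79*s + 6.027 = (s + 4.9)(s + 0.3)(s + 4.1) = 0 → Poles: -0.3, -4.1, -4.9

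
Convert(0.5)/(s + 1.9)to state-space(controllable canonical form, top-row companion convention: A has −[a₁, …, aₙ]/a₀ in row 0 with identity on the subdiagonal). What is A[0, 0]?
Reachable canonical form for den = s + 1.9: top row of A = -[a₁,a₂,...,aₙ]/a₀, ones on the subdiagonal, zeros elsewhere.
A = [[-1.9]].
A[0,0] = -1.9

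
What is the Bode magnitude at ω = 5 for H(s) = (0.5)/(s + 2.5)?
Substitute s = j*5: H(j5) = 0.04 - 0.08j.
|H(j5)| = sqrt(Re² + Im²) = 0.08944.
20*log₁₀(0.08944) = -20.97 dB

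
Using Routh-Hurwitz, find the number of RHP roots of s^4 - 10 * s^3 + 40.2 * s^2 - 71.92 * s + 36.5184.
Routh array:
s^4: [1, 40.2, 36.5184]; s^3: [-10, -71.92]; s^2: [33.008, 36.5184]; s^1: [-60.8565]; s^0: [36.5184]
First column: [1, -10, 33.008, -60.8565, 36.5184]. Sign changes = RHP roots = 4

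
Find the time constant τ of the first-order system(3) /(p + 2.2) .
First-order system: τ = -1/pole. Pole = -2.2. τ = -1/(-2.2) = 0.4545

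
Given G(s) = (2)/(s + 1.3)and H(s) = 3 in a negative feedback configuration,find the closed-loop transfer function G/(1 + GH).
Closed-loop T = G/(1+GH).
Numerator: G_num * H_den = 2.
Denominator: G_den * H_den + G_num * H_num = (s + 1.3) + (6) = s + 7.3.
T(s) = (2)/(s + 7.3)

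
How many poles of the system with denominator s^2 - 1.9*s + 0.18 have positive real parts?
s^2 - 1.9*s + 0.18 = (s - 0.1)(s - 1.8). Poles: 0.1, 1.8. RHP poles (Re>0): 2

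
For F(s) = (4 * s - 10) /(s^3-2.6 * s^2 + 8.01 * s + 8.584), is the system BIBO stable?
Denominator: s^3 - 2.6*s^2 + 8.01*s + 8.584 = (s + 0.8)(s^2 - 3.4*s + 10.73). Poles: -0.8, 1.7 + 2.8j, 1.7 - 2.8j. All Re(p)<0: No (unstable)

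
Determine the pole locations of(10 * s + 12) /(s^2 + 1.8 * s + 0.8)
Set denominator = 0: s^2 + 1.8*s + 0.8 = (s + 0.8)(s + 1) = 0 → Poles: -0.8, -1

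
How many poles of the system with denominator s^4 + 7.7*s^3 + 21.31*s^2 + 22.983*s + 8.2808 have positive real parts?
s^4 + 7.7*s^3 + 21.31*s^2 + 22.983*s + 8.2808 = (s + 1.1)(s + 0.8)(s^2 + 5.8*s + 9.41). Poles: -0.8, -1.1, -2.9 + 1j, -2.9 - 1j. RHP poles (Re>0): 0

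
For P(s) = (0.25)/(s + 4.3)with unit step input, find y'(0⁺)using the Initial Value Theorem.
IVT: y'(0⁺) = lim_{s→∞} s²·Y(s) = lim_{s→∞} s·P(s).
deg(num) = 0, deg(den) = 1, relative degree = 1, so s·P(s) → (leading num)/(leading den) = 0.25/1 = 0.25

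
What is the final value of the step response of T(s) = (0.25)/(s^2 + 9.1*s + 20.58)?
FVT: lim_{t→∞} y(t) = lim_{s→0} s*Y(s) where Y(s) = T(s)/s.
= lim_{s→0} T(s) = T(0) = num(0)/den(0) = 0.25/20.58 = 0.01215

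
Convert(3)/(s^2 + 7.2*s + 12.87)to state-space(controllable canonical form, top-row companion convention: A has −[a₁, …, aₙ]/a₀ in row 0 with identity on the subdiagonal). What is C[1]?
Reachable canonical form: C = numerator coefficients (right-aligned, zero-padded to length n).
num = 3, C = [[0, 3]].
C[1] = 3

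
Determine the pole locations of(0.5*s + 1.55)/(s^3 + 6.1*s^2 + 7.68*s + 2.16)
Set denominator = 0: s^3 + 6.1*s^2 + 7.68*s + 2.16 = (s + 1.2)(s + 4.5)(s + 0.4) = 0 → Poles: -0.4, -1.2, -4.5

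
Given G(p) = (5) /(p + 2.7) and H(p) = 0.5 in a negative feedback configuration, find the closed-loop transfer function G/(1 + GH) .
Closed-loop T = G/(1+GH).
Numerator: G_num * H_den = 5.
Denominator: G_den * H_den + G_num * H_num = (p + 2.7) + (2.5) = p + 5.2.
T(p) = (5)/(p + 5.2)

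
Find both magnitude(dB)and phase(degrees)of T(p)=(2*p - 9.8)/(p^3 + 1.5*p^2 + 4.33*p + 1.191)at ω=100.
Substitute p = j*100: T(j100) = -0.000199895 - 1.28037e-05j.
|T| = 20*log₁₀(sqrt(Re²+Im²)) = -73.97 dB.
∠T = atan2(Im, Re) = -176.34°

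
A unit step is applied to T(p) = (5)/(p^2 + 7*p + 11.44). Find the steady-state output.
FVT: lim_{t→∞} y(t) = lim_{p→0} p*Y(p) where Y(p) = T(p)/p.
= lim_{p→0} T(p) = T(0) = num(0)/den(0) = 5/11.44 = 0.4371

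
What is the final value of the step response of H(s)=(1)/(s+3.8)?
FVT: lim_{t→∞} y(t) = lim_{s→0} s*Y(s) where Y(s) = H(s)/s.
= lim_{s→0} H(s) = H(0) = num(0)/den(0) = 1/3.8 = 0.2632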